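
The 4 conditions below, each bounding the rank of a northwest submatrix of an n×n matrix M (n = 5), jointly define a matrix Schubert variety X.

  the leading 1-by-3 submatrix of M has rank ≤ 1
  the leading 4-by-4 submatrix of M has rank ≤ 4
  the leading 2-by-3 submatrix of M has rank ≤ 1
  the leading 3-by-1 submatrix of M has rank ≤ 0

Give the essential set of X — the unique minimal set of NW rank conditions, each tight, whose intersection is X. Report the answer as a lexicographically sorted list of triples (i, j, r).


Rank table r_w(5×5) implied by the 4 constraints:

  0 1 1 1 1
  0 1 1 2 2
  0 1 2 3 3
  1 2 3 4 4
  1 2 3 4 5

so w = (2, 4, 3, 1, 5).

|D(w)|=4, |Ess(w)|=2:

[(2, 3, 1), (3, 1, 0)]


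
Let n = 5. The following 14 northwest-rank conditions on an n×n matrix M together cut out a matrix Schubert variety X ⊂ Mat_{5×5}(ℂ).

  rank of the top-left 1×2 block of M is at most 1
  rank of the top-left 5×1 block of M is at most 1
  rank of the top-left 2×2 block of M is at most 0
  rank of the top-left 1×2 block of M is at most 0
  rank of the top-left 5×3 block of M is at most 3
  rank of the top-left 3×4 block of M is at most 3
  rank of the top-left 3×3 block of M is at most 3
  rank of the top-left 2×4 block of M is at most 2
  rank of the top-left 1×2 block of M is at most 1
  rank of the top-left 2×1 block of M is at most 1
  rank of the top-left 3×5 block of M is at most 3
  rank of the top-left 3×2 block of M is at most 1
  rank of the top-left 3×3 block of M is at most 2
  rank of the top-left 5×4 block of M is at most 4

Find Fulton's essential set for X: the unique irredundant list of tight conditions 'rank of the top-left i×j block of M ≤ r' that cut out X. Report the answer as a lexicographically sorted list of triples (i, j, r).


Propagating the 14 rank bounds to every northwest block:

  row 1: 0, 0, 1, 1, 1
  row 2: 0, 0, 1, 2, 2
  row 3: 1, 1, 2, 3, 3
  row 4: 1, 2, 3, 4, 4
  row 5: 1, 2, 3, 4, 5

the unique w with this rank table is (3, 4, 1, 2, 5).

Fulton essential set (1 of the 4 Rothe cells):

[(2, 2, 0)]


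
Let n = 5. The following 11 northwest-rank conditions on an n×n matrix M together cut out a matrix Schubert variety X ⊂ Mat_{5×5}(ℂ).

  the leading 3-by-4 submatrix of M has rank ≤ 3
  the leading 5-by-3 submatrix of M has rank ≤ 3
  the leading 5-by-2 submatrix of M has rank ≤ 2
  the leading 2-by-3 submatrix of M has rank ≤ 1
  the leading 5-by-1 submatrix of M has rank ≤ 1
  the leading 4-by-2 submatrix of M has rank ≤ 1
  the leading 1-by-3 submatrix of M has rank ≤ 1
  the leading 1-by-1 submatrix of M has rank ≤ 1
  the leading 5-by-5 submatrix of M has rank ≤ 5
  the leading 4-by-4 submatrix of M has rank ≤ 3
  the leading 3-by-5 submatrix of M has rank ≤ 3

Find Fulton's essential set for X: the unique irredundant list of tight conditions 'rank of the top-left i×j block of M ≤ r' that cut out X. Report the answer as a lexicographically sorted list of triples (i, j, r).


Computing R[i][j] = min implied NW-rank bound (n=5, 11 conditions):

  R[1]: 1, 1, 1, 1, 1
  R[2]: 1, 1, 1, 2, 2
  R[3]: 1, 1, 2, 3, 3
  R[4]: 1, 1, 2, 3, 4
  R[5]: 1, 2, 3, 4, 5

giving w = (1, 4, 3, 5, 2) via Δ²R.

Rothe diagram D(w) (4 cells), 2 SE-corners (essential conditions):

[(2, 3, 1), (4, 2, 1)]


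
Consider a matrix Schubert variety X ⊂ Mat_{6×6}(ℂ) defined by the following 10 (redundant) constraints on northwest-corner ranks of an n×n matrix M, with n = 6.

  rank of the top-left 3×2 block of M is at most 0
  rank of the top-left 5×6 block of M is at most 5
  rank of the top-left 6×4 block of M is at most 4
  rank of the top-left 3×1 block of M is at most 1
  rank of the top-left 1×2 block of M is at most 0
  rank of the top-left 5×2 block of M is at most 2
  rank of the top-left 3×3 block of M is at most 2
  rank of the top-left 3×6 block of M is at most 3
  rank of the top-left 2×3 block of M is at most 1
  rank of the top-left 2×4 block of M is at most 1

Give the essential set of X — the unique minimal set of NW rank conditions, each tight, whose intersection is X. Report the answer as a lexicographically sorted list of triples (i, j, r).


Computing R[i][j] = min implied NW-rank bound (n=6, 10 conditions):

  R[1]: 0  0  1  1  1  1
  R[2]: 0  0  1  1  2  2
  R[3]: 0  0  1  2  3  3
  R[4]: 1  1  2  3  4  4
  R[5]: 1  2  3  4  5  5
  R[6]: 1  2  3  4  5  6

second differences of R give the permutation w = (3, 5, 4, 1, 2, 6).

Fulton essential set (2 of the 7 Rothe cells):

[(2, 4, 1), (3, 2, 0)]


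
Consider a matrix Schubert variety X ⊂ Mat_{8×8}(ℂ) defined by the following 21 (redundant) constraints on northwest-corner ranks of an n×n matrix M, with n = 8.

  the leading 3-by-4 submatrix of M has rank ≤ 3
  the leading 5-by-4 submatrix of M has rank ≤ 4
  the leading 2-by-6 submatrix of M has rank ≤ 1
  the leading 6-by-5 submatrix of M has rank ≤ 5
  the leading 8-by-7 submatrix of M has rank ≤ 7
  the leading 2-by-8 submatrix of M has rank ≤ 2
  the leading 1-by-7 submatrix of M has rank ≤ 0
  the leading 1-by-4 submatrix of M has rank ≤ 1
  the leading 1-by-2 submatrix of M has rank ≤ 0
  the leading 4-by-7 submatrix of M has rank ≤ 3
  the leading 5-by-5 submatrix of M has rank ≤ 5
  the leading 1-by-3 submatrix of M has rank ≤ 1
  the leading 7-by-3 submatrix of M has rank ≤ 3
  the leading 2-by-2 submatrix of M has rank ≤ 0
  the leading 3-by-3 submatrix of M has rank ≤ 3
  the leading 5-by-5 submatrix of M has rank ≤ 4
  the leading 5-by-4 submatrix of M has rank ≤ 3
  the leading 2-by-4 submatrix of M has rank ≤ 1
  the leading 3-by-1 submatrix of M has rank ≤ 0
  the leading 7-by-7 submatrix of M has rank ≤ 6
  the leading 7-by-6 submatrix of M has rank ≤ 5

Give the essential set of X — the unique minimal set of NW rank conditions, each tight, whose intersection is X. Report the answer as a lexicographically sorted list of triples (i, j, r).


Recovering R(i,j) via the rank-extension bound from the 21 conditions:

  R[1]: 0 | 0 | 0 | 0 | 0 | 0 | 0 | 1
  R[2]: 0 | 0 | 1 | 1 | 1 | 1 | 1 | 2
  R[3]: 0 | 1 | 2 | 2 | 2 | 2 | 2 | 3
  R[4]: 1 | 2 | 3 | 3 | 3 | 3 | 3 | 4
  R[5]: 1 | 2 | 3 | 3 | 4 | 4 | 4 | 5
  R[6]: 1 | 2 | 3 | 4 | 5 | 5 | 5 | 6
  R[7]: 1 | 2 | 3 | 4 | 5 | 5 | 6 | 7
  R[8]: 1 | 2 | 3 | 4 | 5 | 6 | 7 | 8

the unique w with this rank table is (8, 3, 2, 1, 5, 4, 7, 6).

D(w) has 12 cells with 5 SE-corners; essential set:

[(1, 7, 0), (2, 2, 0), (3, 1, 0), (5, 4, 3), (7, 6, 5)]


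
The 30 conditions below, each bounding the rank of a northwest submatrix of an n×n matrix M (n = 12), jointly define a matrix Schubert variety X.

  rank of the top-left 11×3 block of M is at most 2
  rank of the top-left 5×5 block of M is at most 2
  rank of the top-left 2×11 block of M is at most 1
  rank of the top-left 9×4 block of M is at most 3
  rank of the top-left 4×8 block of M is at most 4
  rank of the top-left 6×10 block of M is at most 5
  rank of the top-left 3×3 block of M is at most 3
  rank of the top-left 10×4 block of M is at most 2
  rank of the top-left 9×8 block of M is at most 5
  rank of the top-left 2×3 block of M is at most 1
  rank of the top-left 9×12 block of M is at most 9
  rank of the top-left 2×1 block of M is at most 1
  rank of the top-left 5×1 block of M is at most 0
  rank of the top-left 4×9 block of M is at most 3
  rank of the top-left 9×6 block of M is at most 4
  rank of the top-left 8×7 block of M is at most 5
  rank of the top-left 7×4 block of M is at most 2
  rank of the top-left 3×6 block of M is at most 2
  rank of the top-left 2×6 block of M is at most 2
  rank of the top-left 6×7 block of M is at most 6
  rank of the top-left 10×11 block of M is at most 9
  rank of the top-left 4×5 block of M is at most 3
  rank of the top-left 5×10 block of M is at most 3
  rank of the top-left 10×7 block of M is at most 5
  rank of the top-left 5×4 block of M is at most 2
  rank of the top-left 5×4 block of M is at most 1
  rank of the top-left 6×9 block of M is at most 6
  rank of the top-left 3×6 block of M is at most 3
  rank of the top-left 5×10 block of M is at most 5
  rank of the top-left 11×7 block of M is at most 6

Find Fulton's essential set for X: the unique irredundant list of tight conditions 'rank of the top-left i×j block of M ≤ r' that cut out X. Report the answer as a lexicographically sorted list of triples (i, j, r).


Computing R[i][j] = min implied NW-rank bound (n=12, 30 conditions):

  row 1: 0, 1, 1, 1, 1, 1, 1, 1, 1, 1, 1, 1
  row 2: 0, 1, 1, 1, 1, 1, 1, 1, 1, 1, 1, 2
  row 3: 0, 1, 1, 1, 2, 2, 2, 2, 2, 2, 2, 3
  row 4: 0, 1, 1, 1, 2, 3, 3, 3, 3, 3, 3, 4
  row 5: 0, 1, 1, 1, 2, 3, 3, 3, 3, 3, 4, 5
  row 6: 1, 2, 2, 2, 3, 4, 4, 4, 4, 4, 5, 6
  row 7: 1, 2, 2, 2, 3, 4, 5, 5, 5, 5, 6, 7
  row 8: 1, 2, 2, 2, 3, 4, 5, 5, 6, 6, 7, 8
  row 9: 1, 2, 2, 2, 3, 4, 5, 5, 6, 7, 8, 9
  row 10: 1, 2, 2, 2, 3, 4, 5, 6, 7, 8, 9, 10
  row 11: 1, 2, 2, 3, 4, 5, 6, 7, 8, 9, 10, 11
  row 12: 1, 2, 3, 4, 5, 6, 7, 8, 9, 10, 11, 12

so w = (2, 12, 5, 6, 11, 1, 7, 9, 10, 8, 4, 3).

7 SE-corners of the 35-cell Rothe diagram give Ess(w):

[(2, 11, 1), (5, 1, 0), (5, 4, 1), (5, 10, 3), (9, 8, 5), (10, 4, 2), (11, 3, 2)]


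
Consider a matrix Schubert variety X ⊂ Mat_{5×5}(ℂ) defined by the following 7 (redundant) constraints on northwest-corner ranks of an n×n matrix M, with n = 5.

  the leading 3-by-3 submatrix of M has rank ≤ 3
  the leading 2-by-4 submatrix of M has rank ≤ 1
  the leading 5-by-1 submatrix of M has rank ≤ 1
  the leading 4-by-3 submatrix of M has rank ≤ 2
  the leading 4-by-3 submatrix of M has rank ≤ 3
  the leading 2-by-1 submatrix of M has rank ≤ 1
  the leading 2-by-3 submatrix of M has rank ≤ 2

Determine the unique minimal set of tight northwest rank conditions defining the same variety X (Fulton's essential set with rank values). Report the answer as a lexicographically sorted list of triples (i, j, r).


Rank table r_w(5×5) implied by the 7 constraints:

  i=1: 1 | 1 | 1 | 1 | 1
  i=2: 1 | 1 | 1 | 1 | 2
  i=3: 1 | 2 | 2 | 2 | 3
  i=4: 1 | 2 | 2 | 3 | 4
  i=5: 1 | 2 | 3 | 4 | 5

giving w = (1, 5, 2, 4, 3) via Δ²R.

Rothe diagram D(w) (4 cells), 2 SE-corners (essential conditions):

[(2, 4, 1), (4, 3, 2)]


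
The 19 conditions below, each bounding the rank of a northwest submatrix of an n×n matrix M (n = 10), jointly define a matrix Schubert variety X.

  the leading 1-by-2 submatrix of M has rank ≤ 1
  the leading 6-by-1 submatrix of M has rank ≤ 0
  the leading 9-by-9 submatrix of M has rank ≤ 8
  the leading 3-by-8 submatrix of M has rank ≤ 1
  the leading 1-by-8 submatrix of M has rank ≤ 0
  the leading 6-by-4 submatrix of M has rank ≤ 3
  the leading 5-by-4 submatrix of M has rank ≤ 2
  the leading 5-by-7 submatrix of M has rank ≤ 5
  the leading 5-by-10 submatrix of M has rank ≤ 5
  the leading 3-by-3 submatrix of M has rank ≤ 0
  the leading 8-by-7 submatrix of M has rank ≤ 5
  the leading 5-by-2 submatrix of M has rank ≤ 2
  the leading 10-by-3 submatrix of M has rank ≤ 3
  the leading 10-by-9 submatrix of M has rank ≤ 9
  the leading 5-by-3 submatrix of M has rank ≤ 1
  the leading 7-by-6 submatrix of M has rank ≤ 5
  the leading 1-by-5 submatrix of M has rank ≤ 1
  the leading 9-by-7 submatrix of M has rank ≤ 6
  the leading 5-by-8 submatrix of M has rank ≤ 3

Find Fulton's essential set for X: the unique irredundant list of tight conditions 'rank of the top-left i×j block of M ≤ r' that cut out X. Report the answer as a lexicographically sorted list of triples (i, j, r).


Recovering R(i,j) via the rank-extension bound from the 19 conditions:

  0  0  0  0  0  0  0  0  1  1
  0  0  0  1  1  1  1  1  2  2
  0  0  0  1  1  1  1  1  2  3
  0  1  1  2  2  2  2  2  3  4
  0  1  1  2  3  3  3  3  4  5
  0  1  2  3  4  4  4  4  5  6
  1  2  3  4  5  5  5  5  6  7
  1  2  3  4  5  5  5  6  7  8
  1  2  3  4  5  6  6  7  8  9
  1  2  3  4  5  6  7  8  9  10

giving w = (9, 4, 10, 2, 5, 3, 1, 8, 6, 7) via Δ²R.

|D(w)|=24, |Ess(w)|=6:

[(1, 8, 0), (3, 3, 0), (3, 8, 1), (5, 3, 1), (6, 1, 0), (8, 7, 5)]


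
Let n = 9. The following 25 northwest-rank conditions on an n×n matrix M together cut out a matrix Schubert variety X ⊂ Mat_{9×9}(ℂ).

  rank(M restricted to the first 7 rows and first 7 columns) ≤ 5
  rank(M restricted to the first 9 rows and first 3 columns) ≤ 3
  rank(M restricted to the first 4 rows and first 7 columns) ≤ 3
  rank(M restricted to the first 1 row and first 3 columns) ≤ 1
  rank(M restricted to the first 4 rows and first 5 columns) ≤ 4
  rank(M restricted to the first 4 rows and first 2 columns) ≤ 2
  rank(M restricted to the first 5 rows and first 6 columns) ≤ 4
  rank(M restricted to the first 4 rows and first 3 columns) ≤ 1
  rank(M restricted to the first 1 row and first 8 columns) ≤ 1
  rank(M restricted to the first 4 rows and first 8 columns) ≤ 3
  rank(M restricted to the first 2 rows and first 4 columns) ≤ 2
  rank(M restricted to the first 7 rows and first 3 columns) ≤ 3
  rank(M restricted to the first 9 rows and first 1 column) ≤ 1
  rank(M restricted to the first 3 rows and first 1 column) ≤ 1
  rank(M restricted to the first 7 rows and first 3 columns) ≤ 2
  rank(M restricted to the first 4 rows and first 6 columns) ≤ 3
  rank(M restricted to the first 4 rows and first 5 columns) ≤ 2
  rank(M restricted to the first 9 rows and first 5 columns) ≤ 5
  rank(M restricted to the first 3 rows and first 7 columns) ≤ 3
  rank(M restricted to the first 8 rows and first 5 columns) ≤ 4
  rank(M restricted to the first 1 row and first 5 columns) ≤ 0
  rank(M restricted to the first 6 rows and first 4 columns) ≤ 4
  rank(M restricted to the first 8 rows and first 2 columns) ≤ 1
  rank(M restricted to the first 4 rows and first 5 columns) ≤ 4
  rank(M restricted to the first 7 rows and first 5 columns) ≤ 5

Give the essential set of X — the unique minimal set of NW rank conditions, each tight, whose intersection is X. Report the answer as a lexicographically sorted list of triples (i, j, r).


Recovering R(i,j) via the rank-extension bound from the 25 conditions:

  0, 0, 0, 0, 0, 1, 1, 1, 1
  1, 1, 1, 1, 1, 2, 2, 2, 2
  1, 1, 1, 2, 2, 3, 3, 3, 3
  1, 1, 1, 2, 2, 3, 3, 3, 4
  1, 1, 2, 3, 3, 4, 4, 4, 5
  1, 1, 2, 3, 4, 5, 5, 5, 6
  1, 1, 2, 3, 4, 5, 5, 6, 7
  1, 1, 2, 3, 4, 5, 6, 7, 8
  1, 2, 3, 4, 5, 6, 7, 8, 9

so w = (6, 1, 4, 9, 3, 5, 8, 7, 2).

D(w) has 17 cells with 6 SE-corners; essential set:

[(1, 5, 0), (4, 3, 1), (4, 5, 2), (4, 8, 3), (7, 7, 5), (8, 2, 1)]


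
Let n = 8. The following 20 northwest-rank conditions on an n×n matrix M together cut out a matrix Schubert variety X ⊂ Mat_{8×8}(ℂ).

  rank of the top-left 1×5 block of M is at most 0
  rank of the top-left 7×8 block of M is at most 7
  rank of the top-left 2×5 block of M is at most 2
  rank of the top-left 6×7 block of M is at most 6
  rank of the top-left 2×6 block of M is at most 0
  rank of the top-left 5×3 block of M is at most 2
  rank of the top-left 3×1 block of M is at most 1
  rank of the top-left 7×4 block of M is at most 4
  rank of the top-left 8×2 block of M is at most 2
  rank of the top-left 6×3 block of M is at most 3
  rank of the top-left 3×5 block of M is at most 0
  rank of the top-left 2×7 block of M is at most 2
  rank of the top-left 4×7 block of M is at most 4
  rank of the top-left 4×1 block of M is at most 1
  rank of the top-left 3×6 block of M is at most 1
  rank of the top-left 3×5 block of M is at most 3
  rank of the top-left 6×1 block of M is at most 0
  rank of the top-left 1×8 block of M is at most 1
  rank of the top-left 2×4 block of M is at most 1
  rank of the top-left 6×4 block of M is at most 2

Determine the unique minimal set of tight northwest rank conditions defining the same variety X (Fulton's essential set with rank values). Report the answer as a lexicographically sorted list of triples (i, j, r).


Propagating the 20 rank bounds to every northwest block:

  i=1: 0, 0, 0, 0, 0, 0, 1, 1
  i=2: 0, 0, 0, 0, 0, 0, 1, 2
  i=3: 0, 0, 0, 0, 0, 1, 2, 3
  i=4: 0, 1, 1, 1, 1, 2, 3, 4
  i=5: 0, 1, 2, 2, 2, 3, 4, 5
  i=6: 0, 1, 2, 2, 3, 4, 5, 6
  i=7: 1, 2, 3, 3, 4, 5, 6, 7
  i=8: 1, 2, 3, 4, 5, 6, 7, 8

hence w(1..8) = (7, 8, 6, 2, 3, 5, 1, 4).

Fulton essential set (4 of the 21 Rothe cells):

[(2, 6, 0), (3, 5, 0), (6, 1, 0), (6, 4, 2)]


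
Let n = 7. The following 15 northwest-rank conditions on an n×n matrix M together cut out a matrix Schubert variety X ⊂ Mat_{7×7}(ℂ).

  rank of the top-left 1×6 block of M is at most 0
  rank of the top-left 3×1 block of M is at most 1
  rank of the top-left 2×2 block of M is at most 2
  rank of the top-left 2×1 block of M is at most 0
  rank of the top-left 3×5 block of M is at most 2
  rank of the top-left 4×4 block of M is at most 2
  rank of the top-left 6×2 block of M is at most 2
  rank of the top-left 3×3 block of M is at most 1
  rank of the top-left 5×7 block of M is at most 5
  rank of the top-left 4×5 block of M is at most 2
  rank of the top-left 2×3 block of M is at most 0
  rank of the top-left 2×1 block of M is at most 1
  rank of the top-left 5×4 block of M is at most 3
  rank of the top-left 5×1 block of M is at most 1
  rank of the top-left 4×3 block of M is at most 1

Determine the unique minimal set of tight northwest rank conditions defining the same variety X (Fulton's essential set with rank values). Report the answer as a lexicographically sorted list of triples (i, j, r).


Computing R[i][j] = min implied NW-rank bound (n=7, 15 conditions):

  0 | 0 | 0 | 0 | 0 | 0 | 1
  0 | 0 | 0 | 1 | 1 | 1 | 2
  1 | 1 | 1 | 2 | 2 | 2 | 3
  1 | 1 | 1 | 2 | 2 | 3 | 4
  1 | 2 | 2 | 3 | 3 | 4 | 5
  1 | 2 | 3 | 4 | 4 | 5 | 6
  1 | 2 | 3 | 4 | 5 | 6 | 7

giving w = (7, 4, 1, 6, 2, 3, 5) via Δ²R.

D(w) has 12 cells with 4 SE-corners; essential set:

[(1, 6, 0), (2, 3, 0), (4, 3, 1), (4, 5, 2)]


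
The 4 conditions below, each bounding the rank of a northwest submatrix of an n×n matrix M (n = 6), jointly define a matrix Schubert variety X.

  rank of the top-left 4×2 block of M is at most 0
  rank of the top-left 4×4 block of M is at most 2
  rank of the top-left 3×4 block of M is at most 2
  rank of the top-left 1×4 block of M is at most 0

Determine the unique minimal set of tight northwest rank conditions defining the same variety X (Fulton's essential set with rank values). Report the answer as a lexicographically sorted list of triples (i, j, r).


Reconstructing r_w from the 4 given conditions:

  0  0  0  0  1  1
  0  0  1  1  2  2
  0  0  1  2  3  3
  0  0  1  2  3  4
  1  1  2  3  4  5
  1  2  3  4  5  6

reading off 1-entries of Δ²R: w = (5, 3, 4, 6, 1, 2).

|D(w)|=10, |Ess(w)|=2:

[(1, 4, 0), (4, 2, 0)]


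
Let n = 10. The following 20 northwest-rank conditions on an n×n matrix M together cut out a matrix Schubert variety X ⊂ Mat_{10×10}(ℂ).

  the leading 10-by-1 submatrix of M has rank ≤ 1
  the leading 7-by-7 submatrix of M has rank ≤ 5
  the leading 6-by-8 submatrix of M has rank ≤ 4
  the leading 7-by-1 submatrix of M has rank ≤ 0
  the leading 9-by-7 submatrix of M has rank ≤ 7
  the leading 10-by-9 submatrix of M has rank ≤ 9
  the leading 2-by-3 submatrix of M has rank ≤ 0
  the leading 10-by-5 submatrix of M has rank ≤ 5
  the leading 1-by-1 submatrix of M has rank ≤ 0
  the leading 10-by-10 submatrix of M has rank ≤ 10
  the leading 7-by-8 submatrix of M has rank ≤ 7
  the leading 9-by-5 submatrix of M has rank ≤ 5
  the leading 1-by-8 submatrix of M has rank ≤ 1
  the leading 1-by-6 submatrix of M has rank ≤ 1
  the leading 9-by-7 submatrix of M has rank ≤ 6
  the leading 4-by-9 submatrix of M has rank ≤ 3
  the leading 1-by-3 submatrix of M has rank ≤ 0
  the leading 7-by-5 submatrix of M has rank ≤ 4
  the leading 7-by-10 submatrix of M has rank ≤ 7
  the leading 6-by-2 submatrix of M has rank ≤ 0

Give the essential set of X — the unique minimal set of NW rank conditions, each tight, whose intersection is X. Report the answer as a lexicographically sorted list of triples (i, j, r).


Recovering R(i,j) via the rank-extension bound from the 20 conditions:

  i=1: 0 0 0 1 1 1 1 1 1 1
  i=2: 0 0 0 1 2 2 2 2 2 2
  i=3: 0 0 1 2 3 3 3 3 3 3
  i=4: 0 0 1 2 3 3 3 3 3 4
  i=5: 0 0 1 2 3 4 4 4 4 5
  i=6: 0 0 1 2 3 4 4 4 5 6
  i=7: 0 1 2 3 4 5 5 5 6 7
  i=8: 1 2 3 4 5 6 6 6 7 8
  i=9: 1 2 3 4 5 6 6 7 8 9
  i=10: 1 2 3 4 5 6 7 8 9 10

reading off 1-entries of Δ²R: w = (4, 5, 3, 10, 6, 9, 2, 1, 8, 7).

Fulton essential set (6 of the 22 Rothe cells):

[(2, 3, 0), (4, 9, 3), (6, 2, 0), (6, 8, 4), (7, 1, 0), (9, 7, 6)]


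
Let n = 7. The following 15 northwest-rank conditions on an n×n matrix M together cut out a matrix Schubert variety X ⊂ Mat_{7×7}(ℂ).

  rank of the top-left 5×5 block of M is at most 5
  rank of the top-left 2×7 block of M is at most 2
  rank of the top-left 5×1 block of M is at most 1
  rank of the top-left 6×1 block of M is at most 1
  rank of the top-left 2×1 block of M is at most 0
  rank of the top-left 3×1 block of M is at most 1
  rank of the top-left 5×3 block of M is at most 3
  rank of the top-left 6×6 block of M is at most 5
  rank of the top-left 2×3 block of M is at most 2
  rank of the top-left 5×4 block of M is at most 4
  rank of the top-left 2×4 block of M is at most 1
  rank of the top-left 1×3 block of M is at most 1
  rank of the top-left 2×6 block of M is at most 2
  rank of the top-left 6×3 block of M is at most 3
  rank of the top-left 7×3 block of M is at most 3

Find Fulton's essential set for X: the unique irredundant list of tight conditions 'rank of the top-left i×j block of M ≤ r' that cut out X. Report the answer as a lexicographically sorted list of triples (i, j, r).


Propagating the 15 rank bounds to every northwest block:

  R[1]: 0  1  1  1  1  1  1
  R[2]: 0  1  1  1  2  2  2
  R[3]: 1  2  2  2  3  3  3
  R[4]: 1  2  3  3  4  4  4
  R[5]: 1  2  3  4  5  5  5
  R[6]: 1  2  3  4  5  5  6
  R[7]: 1  2  3  4  5  6  7

the unique w with this rank table is (2, 5, 1, 3, 4, 7, 6).

ℓ(w)=5; the 3 essential cells (i,j,r):

[(2, 1, 0), (2, 4, 1), (6, 6, 5)]


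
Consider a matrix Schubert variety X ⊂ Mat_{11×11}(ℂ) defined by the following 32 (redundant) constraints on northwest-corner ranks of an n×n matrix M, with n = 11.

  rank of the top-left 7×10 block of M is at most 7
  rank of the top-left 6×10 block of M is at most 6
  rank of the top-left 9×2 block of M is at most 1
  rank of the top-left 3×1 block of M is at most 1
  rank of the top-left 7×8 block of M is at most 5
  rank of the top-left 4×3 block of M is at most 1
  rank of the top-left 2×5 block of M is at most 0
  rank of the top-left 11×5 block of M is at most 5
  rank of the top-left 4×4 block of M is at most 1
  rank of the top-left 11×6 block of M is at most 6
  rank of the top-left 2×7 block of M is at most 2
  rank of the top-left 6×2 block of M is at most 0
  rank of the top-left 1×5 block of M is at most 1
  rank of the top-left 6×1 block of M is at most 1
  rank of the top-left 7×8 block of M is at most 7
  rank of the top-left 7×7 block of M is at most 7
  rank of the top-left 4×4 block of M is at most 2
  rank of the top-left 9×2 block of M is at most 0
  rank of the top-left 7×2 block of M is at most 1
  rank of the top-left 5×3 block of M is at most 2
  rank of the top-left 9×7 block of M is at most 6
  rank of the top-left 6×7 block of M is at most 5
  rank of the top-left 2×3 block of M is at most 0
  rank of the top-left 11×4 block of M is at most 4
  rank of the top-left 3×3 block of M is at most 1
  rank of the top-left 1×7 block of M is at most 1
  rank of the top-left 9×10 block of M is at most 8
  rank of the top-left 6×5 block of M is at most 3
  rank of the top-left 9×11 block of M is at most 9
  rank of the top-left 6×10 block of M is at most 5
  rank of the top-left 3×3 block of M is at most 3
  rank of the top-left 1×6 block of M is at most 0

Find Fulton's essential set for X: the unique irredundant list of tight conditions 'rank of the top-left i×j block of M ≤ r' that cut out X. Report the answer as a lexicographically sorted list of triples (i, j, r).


Recovering R(i,j) via the rank-extension bound from the 32 conditions:

  0 0 0 0 0 0 1 1 1 1 1
  0 0 0 0 0 1 2 2 2 2 2
  0 0 1 1 1 2 3 3 3 3 3
  0 0 1 1 2 3 4 4 4 4 4
  0 0 1 2 3 4 5 5 5 5 5
  0 0 1 2 3 4 5 5 5 5 6
  0 0 1 2 3 4 5 5 6 6 7
  0 0 1 2 3 4 5 6 7 7 8
  0 0 1 2 3 4 5 6 7 8 9
  1 1 2 3 4 5 6 7 8 9 10
  1 2 3 4 5 6 7 8 9 10 11

so w = (7, 6, 3, 5, 4, 11, 9, 8, 10, 1, 2).

D(w) has 30 cells with 6 SE-corners; essential set:

[(1, 6, 0), (2, 5, 0), (4, 4, 1), (6, 10, 5), (7, 8, 5), (9, 2, 0)]


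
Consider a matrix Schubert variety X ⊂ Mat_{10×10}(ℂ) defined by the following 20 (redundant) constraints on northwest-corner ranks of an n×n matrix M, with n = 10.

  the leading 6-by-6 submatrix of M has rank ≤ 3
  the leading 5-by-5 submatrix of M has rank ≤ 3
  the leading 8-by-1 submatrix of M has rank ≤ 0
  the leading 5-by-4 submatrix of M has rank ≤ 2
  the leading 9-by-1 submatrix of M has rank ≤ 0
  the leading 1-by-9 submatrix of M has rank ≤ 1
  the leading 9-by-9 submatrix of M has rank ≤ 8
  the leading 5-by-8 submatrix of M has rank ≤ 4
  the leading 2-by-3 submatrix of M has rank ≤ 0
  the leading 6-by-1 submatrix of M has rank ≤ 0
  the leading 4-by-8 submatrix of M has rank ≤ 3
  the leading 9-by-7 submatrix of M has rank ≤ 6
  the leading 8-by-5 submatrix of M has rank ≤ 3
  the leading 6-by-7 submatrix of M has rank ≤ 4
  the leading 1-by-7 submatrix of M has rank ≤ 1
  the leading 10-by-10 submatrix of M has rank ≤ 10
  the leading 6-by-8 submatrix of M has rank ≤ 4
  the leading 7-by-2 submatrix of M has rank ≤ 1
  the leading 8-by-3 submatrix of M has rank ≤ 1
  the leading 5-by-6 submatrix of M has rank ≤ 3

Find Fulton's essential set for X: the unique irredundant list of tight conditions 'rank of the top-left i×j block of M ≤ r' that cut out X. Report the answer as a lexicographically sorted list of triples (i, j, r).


Reconstructing r_w from the 20 given conditions:

  i=1: 0  0  0  1  1  1  1  1  1  1
  i=2: 0  0  0  1  2  2  2  2  2  2
  i=3: 0  1  1  2  3  3  3  3  3  3
  i=4: 0  1  1  2  3  3  3  3  4  4
  i=5: 0  1  1  2  3  3  4  4  5  5
  i=6: 0  1  1  2  3  3  4  4  5  6
  i=7: 0  1  1  2  3  4  5  5  6  7
  i=8: 0  1  1  2  3  4  5  6  7  8
  i=9: 0  1  2  3  4  5  6  7  8  9
  i=10: 1  2  3  4  5  6  7  8  9  10

giving w = (4, 5, 2, 9, 7, 10, 6, 8, 3, 1) via Δ²R.

Fulton essential set (6 of the 24 Rothe cells):

[(2, 3, 0), (4, 8, 3), (6, 6, 3), (6, 8, 4), (8, 3, 1), (9, 1, 0)]


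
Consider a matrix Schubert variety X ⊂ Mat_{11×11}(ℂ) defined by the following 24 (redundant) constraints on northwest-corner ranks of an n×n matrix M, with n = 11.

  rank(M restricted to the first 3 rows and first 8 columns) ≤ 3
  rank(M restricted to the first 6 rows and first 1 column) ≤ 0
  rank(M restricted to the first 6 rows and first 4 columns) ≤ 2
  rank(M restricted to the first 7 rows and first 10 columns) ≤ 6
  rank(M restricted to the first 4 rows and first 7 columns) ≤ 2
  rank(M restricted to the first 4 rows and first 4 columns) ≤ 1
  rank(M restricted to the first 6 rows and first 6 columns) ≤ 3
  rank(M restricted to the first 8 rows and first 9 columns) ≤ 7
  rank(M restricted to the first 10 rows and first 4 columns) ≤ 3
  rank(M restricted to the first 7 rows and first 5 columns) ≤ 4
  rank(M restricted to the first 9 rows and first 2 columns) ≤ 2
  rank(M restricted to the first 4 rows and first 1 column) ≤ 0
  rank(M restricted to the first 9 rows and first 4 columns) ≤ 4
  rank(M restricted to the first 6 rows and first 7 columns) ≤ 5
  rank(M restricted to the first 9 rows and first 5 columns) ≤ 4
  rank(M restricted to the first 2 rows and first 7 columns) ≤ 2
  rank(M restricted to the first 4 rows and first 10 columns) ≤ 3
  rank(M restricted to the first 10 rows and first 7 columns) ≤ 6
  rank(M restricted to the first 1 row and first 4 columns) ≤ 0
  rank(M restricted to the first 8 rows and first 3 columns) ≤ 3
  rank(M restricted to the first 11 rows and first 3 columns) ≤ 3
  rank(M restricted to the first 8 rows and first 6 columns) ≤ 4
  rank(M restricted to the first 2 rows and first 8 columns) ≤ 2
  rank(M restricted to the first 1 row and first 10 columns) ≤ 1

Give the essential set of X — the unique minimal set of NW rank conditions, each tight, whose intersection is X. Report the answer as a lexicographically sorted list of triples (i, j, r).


The tightest implied rank at each (i,j), from the 24 conditions:

  row 1: 0 | 0 | 0 | 0 | 1 | 1 | 1 | 1 | 1 | 1 | 1
  row 2: 0 | 1 | 1 | 1 | 2 | 2 | 2 | 2 | 2 | 2 | 2
  row 3: 0 | 1 | 1 | 1 | 2 | 2 | 2 | 3 | 3 | 3 | 3
  row 4: 0 | 1 | 1 | 1 | 2 | 2 | 2 | 3 | 3 | 3 | 4
  row 5: 0 | 1 | 2 | 2 | 3 | 3 | 3 | 4 | 4 | 4 | 5
  row 6: 0 | 1 | 2 | 2 | 3 | 3 | 4 | 5 | 5 | 5 | 6
  row 7: 1 | 2 | 3 | 3 | 4 | 4 | 5 | 6 | 6 | 6 | 7
  row 8: 1 | 2 | 3 | 3 | 4 | 4 | 5 | 6 | 7 | 7 | 8
  row 9: 1 | 2 | 3 | 3 | 4 | 5 | 6 | 7 | 8 | 8 | 9
  row 10: 1 | 2 | 3 | 3 | 4 | 5 | 6 | 7 | 8 | 9 | 10
  row 11: 1 | 2 | 3 | 4 | 5 | 6 | 7 | 8 | 9 | 10 | 11

second differences of R give the permutation w = (5, 2, 8, 11, 3, 7, 1, 9, 6, 10, 4).

ℓ(w)=25; the 9 essential cells (i,j,r):

[(1, 4, 0), (4, 4, 1), (4, 7, 2), (4, 10, 3), (6, 1, 0), (6, 4, 2), (6, 6, 3), (8, 6, 4), (10, 4, 3)]


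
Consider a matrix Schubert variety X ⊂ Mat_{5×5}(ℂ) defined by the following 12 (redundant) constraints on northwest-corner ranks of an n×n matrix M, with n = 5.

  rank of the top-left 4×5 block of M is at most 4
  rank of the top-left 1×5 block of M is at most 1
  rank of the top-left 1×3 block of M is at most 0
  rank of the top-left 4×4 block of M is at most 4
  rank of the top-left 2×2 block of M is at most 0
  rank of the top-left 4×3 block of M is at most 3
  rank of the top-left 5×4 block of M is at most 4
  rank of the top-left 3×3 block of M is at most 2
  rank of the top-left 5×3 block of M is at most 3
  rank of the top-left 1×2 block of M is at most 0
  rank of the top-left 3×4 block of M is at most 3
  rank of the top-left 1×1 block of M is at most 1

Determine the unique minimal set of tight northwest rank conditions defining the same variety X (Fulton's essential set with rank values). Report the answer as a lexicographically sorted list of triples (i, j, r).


Rank table r_w(5×5) implied by the 12 constraints:

  i=1: 0, 0, 0, 1, 1
  i=2: 0, 0, 1, 2, 2
  i=3: 1, 1, 2, 3, 3
  i=4: 1, 2, 3, 4, 4
  i=5: 1, 2, 3, 4, 5

giving w = (4, 3, 1, 2, 5) via Δ²R.

D(w) has 5 cells with 2 SE-corners; essential set:

[(1, 3, 0), (2, 2, 0)]


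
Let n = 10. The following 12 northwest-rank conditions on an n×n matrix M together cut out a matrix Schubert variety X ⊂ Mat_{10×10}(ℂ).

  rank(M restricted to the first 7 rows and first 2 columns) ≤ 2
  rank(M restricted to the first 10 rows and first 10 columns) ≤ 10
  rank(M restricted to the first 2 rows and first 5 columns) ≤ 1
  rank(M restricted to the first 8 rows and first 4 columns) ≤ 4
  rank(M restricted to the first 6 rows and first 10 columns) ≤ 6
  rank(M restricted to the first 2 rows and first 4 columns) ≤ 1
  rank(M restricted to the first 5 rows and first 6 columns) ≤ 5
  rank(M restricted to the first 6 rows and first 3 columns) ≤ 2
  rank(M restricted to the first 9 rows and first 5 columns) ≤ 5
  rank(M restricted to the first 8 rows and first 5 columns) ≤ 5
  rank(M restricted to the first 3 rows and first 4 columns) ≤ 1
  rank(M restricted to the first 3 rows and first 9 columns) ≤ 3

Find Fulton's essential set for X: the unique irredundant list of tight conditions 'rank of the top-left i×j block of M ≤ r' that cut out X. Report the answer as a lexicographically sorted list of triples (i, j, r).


The tightest implied rank at each (i,j), from the 12 conditions:

  1 | 1 | 1 | 1 | 1 | 1 | 1 | 1 | 1 | 1
  1 | 1 | 1 | 1 | 1 | 2 | 2 | 2 | 2 | 2
  1 | 1 | 1 | 1 | 2 | 3 | 3 | 3 | 3 | 3
  1 | 2 | 2 | 2 | 3 | 4 | 4 | 4 | 4 | 4
  1 | 2 | 2 | 3 | 4 | 5 | 5 | 5 | 5 | 5
  1 | 2 | 2 | 3 | 4 | 5 | 6 | 6 | 6 | 6
  1 | 2 | 3 | 4 | 5 | 6 | 7 | 7 | 7 | 7
  1 | 2 | 3 | 4 | 5 | 6 | 7 | 8 | 8 | 8
  1 | 2 | 3 | 4 | 5 | 6 | 7 | 8 | 9 | 9
  1 | 2 | 3 | 4 | 5 | 6 | 7 | 8 | 9 | 10

the unique w with this rank table is (1, 6, 5, 2, 4, 7, 3, 8, 9, 10).

Fulton essential set (3 of the 9 Rothe cells):

[(2, 5, 1), (3, 4, 1), (6, 3, 2)]


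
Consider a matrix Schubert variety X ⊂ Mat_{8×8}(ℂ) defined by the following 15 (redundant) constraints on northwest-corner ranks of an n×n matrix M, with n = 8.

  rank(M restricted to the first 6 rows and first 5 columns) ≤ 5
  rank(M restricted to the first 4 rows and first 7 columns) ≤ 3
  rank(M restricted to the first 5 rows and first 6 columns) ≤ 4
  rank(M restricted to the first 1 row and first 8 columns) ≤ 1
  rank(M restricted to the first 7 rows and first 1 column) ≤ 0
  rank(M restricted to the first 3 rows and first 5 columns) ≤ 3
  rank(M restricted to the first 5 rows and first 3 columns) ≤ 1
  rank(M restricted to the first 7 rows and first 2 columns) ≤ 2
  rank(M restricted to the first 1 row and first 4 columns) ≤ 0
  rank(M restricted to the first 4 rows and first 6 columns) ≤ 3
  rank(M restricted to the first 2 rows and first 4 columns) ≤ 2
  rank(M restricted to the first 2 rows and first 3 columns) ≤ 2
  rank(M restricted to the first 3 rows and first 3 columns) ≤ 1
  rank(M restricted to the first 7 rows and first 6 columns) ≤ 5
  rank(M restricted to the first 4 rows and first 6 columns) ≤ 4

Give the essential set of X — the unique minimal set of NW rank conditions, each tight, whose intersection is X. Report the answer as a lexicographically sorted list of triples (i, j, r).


Recovering R(i,j) via the rank-extension bound from the 15 conditions:

  i=1: 0 | 0 | 0 | 0 | 1 | 1 | 1 | 1
  i=2: 0 | 1 | 1 | 1 | 2 | 2 | 2 | 2
  i=3: 0 | 1 | 1 | 2 | 3 | 3 | 3 | 3
  i=4: 0 | 1 | 1 | 2 | 3 | 3 | 3 | 4
  i=5: 0 | 1 | 1 | 2 | 3 | 4 | 4 | 5
  i=6: 0 | 1 | 2 | 3 | 4 | 5 | 5 | 6
  i=7: 0 | 1 | 2 | 3 | 4 | 5 | 6 | 7
  i=8: 1 | 2 | 3 | 4 | 5 | 6 | 7 | 8

giving w = (5, 2, 4, 8, 6, 3, 7, 1) via Δ²R.

|D(w)|=15, |Ess(w)|=4:

[(1, 4, 0), (4, 7, 3), (5, 3, 1), (7, 1, 0)]


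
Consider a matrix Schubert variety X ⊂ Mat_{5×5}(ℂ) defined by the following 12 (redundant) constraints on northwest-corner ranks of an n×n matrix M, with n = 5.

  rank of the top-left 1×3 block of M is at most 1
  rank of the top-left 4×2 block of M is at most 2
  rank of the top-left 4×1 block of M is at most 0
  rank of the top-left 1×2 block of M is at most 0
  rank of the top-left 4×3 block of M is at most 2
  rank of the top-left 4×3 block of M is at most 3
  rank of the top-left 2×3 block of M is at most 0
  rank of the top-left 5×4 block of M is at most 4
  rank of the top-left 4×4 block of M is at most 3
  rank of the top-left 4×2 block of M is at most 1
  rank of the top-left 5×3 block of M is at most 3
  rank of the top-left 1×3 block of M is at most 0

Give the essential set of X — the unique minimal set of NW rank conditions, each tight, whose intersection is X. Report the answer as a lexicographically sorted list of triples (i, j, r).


Propagating the 12 rank bounds to every northwest block:

  0, 0, 0, 1, 1
  0, 0, 0, 1, 2
  0, 1, 1, 2, 3
  0, 1, 2, 3, 4
  1, 2, 3, 4, 5

so w = (4, 5, 2, 3, 1).

Rothe diagram D(w) (8 cells), 2 SE-corners (essential conditions):

[(2, 3, 0), (4, 1, 0)]


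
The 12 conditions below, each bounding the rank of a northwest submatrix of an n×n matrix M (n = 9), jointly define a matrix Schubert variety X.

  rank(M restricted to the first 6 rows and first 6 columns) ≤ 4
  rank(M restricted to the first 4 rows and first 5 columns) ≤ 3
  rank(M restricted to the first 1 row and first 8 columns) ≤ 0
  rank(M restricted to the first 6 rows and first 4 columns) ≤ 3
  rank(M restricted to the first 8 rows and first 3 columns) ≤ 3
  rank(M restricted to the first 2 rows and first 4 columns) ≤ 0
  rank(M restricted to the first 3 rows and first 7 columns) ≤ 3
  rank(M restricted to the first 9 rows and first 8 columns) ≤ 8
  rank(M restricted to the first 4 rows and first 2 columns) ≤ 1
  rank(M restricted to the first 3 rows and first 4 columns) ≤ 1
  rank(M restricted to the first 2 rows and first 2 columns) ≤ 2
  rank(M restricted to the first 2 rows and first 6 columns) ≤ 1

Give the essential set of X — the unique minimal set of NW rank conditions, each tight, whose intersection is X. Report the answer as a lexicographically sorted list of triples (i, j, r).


Recovering R(i,j) via the rank-extension bound from the 12 conditions:

  0 | 0 | 0 | 0 | 0 | 0 | 0 | 0 | 1
  0 | 0 | 0 | 0 | 1 | 1 | 1 | 1 | 2
  1 | 1 | 1 | 1 | 2 | 2 | 2 | 2 | 3
  1 | 1 | 2 | 2 | 3 | 3 | 3 | 3 | 4
  1 | 2 | 3 | 3 | 4 | 4 | 4 | 4 | 5
  1 | 2 | 3 | 3 | 4 | 4 | 5 | 5 | 6
  1 | 2 | 3 | 4 | 5 | 5 | 6 | 6 | 7
  1 | 2 | 3 | 4 | 5 | 6 | 7 | 7 | 8
  1 | 2 | 3 | 4 | 5 | 6 | 7 | 8 | 9

reading off 1-entries of Δ²R: w = (9, 5, 1, 3, 2, 7, 4, 6, 8).

D(w) has 15 cells with 5 SE-corners; essential set:

[(1, 8, 0), (2, 4, 0), (4, 2, 1), (6, 4, 3), (6, 6, 4)]


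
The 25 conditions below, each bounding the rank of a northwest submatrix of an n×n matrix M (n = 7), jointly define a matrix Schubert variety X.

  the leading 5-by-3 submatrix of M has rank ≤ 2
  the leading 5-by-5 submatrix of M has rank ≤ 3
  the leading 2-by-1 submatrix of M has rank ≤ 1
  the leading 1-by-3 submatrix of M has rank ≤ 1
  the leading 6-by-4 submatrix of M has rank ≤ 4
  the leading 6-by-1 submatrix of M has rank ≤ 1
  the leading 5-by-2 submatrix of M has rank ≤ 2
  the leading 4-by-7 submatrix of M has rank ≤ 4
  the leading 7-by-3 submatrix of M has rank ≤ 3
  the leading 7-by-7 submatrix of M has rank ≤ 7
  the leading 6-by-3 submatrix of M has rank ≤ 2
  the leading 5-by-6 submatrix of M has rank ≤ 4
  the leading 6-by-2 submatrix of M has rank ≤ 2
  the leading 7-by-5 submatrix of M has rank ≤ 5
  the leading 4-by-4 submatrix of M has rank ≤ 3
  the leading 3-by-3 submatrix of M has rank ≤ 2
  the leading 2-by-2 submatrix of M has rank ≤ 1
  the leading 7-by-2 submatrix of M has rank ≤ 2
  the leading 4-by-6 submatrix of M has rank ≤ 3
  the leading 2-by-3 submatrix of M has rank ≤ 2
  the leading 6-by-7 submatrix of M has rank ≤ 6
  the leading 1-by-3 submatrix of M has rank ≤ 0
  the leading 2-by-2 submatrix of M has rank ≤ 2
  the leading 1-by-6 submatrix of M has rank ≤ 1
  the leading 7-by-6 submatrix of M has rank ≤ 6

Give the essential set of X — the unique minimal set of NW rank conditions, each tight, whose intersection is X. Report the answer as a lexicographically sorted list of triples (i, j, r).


Rank table r_w(7×7) implied by the 25 constraints:

  0  0  0  1  1  1  1
  1  1  1  2  2  2  2
  1  2  2  3  3  3  3
  1  2  2  3  3  3  4
  1  2  2  3  3  4  5
  1  2  2  3  4  5  6
  1  2  3  4  5  6  7

reading off 1-entries of Δ²R: w = (4, 1, 2, 7, 6, 5, 3).

D(w) has 9 cells with 4 SE-corners; essential set:

[(1, 3, 0), (4, 6, 3), (5, 5, 3), (6, 3, 2)]


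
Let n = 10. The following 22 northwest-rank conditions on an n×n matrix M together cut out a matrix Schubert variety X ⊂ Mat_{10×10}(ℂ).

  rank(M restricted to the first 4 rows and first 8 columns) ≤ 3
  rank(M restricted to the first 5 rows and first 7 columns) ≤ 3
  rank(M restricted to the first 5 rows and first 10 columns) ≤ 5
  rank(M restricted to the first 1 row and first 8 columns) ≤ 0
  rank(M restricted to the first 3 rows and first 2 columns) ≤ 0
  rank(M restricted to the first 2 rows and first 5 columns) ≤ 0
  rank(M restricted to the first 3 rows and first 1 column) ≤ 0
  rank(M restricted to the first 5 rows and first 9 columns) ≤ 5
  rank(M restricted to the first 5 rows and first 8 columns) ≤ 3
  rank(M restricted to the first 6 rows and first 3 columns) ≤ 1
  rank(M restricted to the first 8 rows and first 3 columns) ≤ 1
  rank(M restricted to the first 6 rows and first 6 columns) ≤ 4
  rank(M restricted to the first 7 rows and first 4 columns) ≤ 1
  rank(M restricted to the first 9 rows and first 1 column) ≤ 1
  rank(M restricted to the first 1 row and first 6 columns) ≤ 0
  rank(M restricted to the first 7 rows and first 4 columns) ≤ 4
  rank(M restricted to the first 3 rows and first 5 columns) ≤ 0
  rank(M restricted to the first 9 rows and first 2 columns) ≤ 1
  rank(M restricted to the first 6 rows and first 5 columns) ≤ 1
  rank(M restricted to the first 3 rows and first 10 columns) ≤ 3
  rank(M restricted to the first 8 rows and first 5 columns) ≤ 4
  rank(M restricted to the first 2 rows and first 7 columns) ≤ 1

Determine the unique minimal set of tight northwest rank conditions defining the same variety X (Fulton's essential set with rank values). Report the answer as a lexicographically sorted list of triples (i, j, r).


Rank table r_w(10×10) implied by the 22 constraints:

  R[1]: 0 | 0 | 0 | 0 | 0 | 0 | 0 | 0 | 1 | 1
  R[2]: 0 | 0 | 0 | 0 | 0 | 1 | 1 | 1 | 2 | 2
  R[3]: 0 | 0 | 0 | 0 | 0 | 1 | 2 | 2 | 3 | 3
  R[4]: 1 | 1 | 1 | 1 | 1 | 2 | 3 | 3 | 4 | 4
  R[5]: 1 | 1 | 1 | 1 | 1 | 2 | 3 | 3 | 4 | 5
  R[6]: 1 | 1 | 1 | 1 | 1 | 2 | 3 | 4 | 5 | 6
  R[7]: 1 | 1 | 1 | 1 | 2 | 3 | 4 | 5 | 6 | 7
  R[8]: 1 | 1 | 1 | 2 | 3 | 4 | 5 | 6 | 7 | 8
  R[9]: 1 | 1 | 2 | 3 | 4 | 5 | 6 | 7 | 8 | 9
  R[10]: 1 | 2 | 3 | 4 | 5 | 6 | 7 | 8 | 9 | 10

so w = (9, 6, 7, 1, 10, 8, 5, 4, 3, 2).

7 SE-corners of the 33-cell Rothe diagram give Ess(w):

[(1, 8, 0), (3, 5, 0), (5, 8, 3), (6, 5, 1), (7, 4, 1), (8, 3, 1), (9, 2, 1)]
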